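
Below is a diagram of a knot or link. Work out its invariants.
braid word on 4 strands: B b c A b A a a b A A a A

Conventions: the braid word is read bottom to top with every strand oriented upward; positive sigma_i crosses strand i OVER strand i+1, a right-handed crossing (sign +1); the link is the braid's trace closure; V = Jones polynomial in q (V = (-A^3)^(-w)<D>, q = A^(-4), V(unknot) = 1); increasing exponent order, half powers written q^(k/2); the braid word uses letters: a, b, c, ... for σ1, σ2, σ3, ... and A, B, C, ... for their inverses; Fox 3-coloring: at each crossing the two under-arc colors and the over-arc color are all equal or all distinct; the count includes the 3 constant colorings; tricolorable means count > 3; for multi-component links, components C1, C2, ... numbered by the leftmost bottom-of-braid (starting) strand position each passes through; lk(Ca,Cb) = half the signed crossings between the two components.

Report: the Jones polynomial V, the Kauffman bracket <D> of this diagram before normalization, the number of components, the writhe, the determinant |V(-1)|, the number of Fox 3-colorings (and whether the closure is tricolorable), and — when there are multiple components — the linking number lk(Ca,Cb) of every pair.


V = 1
<D> = -A^3 (w = +1)
1 component over 13 crossings, w = +1
3 Fox colorings among 3^13, |V(-1)| = 1: not tricolorable
why: free reduction leaves σ3 σ1⁻¹ σ2 σ1 σ2 σ1⁻¹ σ1⁻¹ of the original 13 letters


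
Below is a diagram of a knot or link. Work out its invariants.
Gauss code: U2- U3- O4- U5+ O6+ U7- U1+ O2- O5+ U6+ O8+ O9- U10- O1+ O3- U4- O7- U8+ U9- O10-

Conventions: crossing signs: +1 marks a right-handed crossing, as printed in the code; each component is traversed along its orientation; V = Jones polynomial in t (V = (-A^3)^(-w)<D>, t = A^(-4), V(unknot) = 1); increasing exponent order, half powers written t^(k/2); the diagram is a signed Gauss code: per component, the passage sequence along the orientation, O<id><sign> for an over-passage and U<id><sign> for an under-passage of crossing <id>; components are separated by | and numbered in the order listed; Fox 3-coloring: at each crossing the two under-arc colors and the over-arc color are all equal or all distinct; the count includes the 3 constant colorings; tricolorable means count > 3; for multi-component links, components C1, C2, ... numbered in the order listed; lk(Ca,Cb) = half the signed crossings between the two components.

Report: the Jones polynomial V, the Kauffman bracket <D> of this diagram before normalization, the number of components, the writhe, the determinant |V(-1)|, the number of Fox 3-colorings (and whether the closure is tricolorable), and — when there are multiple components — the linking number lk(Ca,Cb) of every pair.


Jones polynomial: V(t) = -t^-5 + t^-4 - t^-3 + 2t^-2 - t^-1 + 2 - t
<D> = -A^-10 + 2A^-6 - A^-2 + 2A^2 - A^6 + A^10 - A^14; writhe -2
components 1, writhe -2 (10 crossings)
3-colorings: 9 of 3^10, det 9 — tricolorable
note: w = -2 shifts under R1 moves; the (-A^3)^(2) factor cancels that in V


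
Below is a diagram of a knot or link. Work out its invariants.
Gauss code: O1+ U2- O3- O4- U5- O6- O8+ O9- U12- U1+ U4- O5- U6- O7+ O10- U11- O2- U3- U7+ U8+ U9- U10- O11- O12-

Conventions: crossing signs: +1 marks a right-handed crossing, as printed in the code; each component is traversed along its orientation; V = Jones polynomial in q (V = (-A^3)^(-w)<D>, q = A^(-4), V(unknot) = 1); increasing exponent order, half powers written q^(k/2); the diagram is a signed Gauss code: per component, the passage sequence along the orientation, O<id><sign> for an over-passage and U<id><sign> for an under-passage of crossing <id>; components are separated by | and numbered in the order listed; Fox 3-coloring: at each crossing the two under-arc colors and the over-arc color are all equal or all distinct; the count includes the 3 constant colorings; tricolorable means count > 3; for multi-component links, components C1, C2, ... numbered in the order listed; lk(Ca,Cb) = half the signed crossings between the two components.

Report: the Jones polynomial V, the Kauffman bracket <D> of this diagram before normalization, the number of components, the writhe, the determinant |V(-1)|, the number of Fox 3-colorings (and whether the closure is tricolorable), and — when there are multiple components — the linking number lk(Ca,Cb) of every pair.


V(q) = q^-8 - 2q^-7 + q^-6 - 2q^-5 + 2q^-4 + q^-2
bracket: A^-10 + 2A^-2 - 2A^2 + A^6 - 2A^10 + A^14, w = -6
1 component, writhe -6, over 12 crossings
det 9, colorings 27 of 3^12 — tricolorable
observation: V spans 6 powers of q: at least 6 crossings in any diagram


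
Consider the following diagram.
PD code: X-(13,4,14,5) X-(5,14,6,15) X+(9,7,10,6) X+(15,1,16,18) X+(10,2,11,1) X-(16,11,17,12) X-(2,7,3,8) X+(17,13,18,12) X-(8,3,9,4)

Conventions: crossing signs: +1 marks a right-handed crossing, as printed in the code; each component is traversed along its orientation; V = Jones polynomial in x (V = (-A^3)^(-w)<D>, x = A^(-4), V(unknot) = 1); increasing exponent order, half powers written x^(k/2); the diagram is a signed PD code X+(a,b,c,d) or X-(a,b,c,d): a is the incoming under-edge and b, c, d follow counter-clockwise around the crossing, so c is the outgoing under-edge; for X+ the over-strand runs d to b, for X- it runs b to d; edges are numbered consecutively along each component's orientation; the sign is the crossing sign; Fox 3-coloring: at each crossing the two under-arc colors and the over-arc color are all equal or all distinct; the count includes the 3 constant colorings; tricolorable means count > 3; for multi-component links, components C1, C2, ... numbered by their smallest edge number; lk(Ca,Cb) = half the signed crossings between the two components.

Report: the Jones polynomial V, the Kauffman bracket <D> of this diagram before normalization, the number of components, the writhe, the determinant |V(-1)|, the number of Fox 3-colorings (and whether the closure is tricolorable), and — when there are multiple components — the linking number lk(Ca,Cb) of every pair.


Jones polynomial: V(x) = -x^-4 + x^-3 + x^-1
<D> = -A - A^9 + A^13; writhe -1
components 1, writhe -1 (9 crossings)
3-colorings: 9 of 3^9, det 3 — tricolorable
note: the span of V is 3, forcing >= 3 crossings in any diagram


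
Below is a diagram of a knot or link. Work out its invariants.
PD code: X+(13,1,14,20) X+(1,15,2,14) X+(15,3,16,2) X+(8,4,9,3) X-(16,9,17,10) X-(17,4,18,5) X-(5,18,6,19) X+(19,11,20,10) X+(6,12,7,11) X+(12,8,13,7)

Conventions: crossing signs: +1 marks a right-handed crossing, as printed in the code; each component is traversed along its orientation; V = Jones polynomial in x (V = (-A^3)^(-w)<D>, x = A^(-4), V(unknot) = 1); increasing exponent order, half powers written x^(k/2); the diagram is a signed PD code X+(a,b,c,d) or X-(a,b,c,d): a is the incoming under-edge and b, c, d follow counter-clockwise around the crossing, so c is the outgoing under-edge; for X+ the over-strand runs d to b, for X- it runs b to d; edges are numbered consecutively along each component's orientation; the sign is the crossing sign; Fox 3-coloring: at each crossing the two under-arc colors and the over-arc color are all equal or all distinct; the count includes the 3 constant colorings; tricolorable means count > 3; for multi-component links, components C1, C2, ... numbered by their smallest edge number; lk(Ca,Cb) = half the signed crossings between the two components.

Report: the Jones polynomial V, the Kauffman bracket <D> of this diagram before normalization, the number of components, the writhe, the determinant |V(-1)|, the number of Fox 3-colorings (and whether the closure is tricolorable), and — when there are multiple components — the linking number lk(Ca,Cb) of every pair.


V(x) = 2x - 2x^2 + 3x^3 - 3x^4 + 2x^5 - 2x^6 + x^7
bracket: A^-16 - 2A^-12 + 2A^-8 - 3A^-4 + 3 - 2A^4 + 2A^8, w = +4
1 component, writhe +4, over 10 crossings
det 15, colorings 9 of 3^10 — tricolorable
observation: det 15 = |V(-1)|; divisible by 3, so tricolorable


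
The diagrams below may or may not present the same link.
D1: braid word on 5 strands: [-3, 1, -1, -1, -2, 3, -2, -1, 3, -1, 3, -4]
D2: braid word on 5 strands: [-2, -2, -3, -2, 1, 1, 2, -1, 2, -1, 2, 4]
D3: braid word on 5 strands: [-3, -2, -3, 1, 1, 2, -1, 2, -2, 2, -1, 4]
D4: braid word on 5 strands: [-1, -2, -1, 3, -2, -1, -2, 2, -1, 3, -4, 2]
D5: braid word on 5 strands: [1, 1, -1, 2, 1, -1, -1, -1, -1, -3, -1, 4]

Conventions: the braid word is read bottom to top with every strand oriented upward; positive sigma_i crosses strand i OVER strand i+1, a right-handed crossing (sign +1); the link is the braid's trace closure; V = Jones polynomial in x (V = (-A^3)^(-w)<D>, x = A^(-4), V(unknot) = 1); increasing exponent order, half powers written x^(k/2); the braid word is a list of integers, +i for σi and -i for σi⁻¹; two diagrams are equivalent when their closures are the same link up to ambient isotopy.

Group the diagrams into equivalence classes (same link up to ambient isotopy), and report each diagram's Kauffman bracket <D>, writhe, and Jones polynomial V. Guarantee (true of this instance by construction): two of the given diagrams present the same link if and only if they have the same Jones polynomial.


grouping into links: {D1, D4} | {D2, D3} | {D5}
V(D1) = -x^-6 + 2x^-5 - 2x^-4 + 3x^-3 - 3x^-2 + 2x^-1 - 1 + x  (w -4, c 12, <D> = A^-16 - A^-12 + 2A^-8 - 3A^-4 + 3 - 2A^4 + 2A^8 - A^12)
V(D2) = -x^-3 + 2x^-2 - 2x^-1 + 3 - 2x + 2x^2 - x^3  [12 crossings, <D> = -A^-12 + 2A^-8 - 2A^-4 + 3 - 2A^4 + 2A^8 - A^12, w = 0]
V(D3) = -x^-3 + 2x^-2 - 2x^-1 + 3 - 2x + 2x^2 - x^3  (w 0, c 12, <D> = -A^-12 + 2A^-8 - 2A^-4 + 3 - 2A^4 + 2A^8 - A^12)
D4 (bracket A^-16 - A^-12 + 2A^-8 - 3A^-4 + 3 - 2A^4 + 2A^8 - A^12; 12 crossings at w = -4): V = -x^-6 + 2x^-5 - 2x^-4 + 3x^-3 - 3x^-2 + 2x^-1 - 1 + x
D5 (bracket A^-2 + A^6 - A^10; 12 crossings at w = -2): V = -x^-4 + x^-3 + x^-1
why: comparing 5 Jones polynomials yields 3 groups


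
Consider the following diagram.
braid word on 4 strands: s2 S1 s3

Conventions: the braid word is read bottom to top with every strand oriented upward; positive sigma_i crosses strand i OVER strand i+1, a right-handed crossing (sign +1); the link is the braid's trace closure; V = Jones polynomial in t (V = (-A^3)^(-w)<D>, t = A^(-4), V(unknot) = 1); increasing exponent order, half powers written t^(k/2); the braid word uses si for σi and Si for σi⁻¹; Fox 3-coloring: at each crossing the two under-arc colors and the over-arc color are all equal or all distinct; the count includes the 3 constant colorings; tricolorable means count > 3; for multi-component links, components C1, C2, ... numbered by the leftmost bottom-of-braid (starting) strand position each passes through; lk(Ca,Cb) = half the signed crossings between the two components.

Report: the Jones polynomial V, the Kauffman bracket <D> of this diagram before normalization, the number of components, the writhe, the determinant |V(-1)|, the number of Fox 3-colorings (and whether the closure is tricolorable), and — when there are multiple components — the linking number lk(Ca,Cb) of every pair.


V = 1
<D> = -A^3 (w = +1)
1 component over 3 crossings, w = +1
3 Fox colorings among 3^3, |V(-1)| = 1: not tricolorable
why: det 1 = |V(-1)|; not divisible by 3, so not tricolorable


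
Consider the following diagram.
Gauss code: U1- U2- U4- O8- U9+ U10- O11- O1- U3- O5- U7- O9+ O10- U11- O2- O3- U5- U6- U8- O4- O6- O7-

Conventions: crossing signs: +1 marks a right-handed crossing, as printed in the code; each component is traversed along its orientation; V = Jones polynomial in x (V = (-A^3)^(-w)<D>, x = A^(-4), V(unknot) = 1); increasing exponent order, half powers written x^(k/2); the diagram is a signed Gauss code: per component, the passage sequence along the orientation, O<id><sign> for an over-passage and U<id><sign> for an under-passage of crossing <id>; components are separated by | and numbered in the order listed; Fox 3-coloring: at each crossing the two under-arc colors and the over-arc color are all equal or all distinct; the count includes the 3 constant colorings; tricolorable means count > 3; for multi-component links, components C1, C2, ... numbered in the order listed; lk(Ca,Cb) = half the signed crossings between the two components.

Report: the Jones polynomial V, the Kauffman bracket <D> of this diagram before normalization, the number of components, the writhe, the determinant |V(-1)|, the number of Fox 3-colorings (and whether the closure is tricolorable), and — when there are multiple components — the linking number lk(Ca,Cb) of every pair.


V = -x^-8 + x^-5 + x^-3
<D> = -A^-15 - A^-7 + A^5 (w = -9)
1 component over 11 crossings, w = -9
9 Fox colorings among 3^11, |V(-1)| = 3: tricolorable
why: the span of V is 5, forcing >= 5 crossings in any diagram


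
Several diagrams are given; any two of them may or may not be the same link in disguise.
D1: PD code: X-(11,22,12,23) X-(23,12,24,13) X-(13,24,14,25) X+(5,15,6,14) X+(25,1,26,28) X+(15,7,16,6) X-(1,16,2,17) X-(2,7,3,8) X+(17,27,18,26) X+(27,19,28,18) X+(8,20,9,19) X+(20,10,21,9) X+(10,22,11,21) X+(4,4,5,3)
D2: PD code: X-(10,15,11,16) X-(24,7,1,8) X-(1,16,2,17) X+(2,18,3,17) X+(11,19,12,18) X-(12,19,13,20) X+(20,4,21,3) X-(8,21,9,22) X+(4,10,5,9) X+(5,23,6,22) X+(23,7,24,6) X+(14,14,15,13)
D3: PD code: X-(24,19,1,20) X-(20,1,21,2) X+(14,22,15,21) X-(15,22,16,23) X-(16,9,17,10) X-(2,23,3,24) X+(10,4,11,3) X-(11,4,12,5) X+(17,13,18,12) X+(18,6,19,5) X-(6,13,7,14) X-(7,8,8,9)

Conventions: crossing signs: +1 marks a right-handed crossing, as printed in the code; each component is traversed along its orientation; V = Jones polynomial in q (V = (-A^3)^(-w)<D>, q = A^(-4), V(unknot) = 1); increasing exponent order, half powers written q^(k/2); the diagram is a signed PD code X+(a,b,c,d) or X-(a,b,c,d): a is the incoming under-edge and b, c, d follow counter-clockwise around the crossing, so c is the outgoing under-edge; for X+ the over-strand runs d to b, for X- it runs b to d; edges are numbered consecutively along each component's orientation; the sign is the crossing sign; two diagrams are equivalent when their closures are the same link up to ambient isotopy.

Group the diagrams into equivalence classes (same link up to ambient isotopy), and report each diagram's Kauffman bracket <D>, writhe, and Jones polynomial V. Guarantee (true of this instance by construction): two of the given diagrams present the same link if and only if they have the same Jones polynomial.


equivalence classes: {D1} | {D2} | {D3}
D1 (bracket -A^-4 + 1 + A^8; 14 crossings at w = +4): V = q + q^3 - q^4
D2 (bracket A^6; 12 crossings at w = +2): V = 1
V(D3) = -q^-4 + q^-3 + q^-1  [12 crossings, <D> = A^-8 + 1 - A^4, w = -4]
key observation: V(q) takes 3 values over 3 diagrams, fixing the grouping


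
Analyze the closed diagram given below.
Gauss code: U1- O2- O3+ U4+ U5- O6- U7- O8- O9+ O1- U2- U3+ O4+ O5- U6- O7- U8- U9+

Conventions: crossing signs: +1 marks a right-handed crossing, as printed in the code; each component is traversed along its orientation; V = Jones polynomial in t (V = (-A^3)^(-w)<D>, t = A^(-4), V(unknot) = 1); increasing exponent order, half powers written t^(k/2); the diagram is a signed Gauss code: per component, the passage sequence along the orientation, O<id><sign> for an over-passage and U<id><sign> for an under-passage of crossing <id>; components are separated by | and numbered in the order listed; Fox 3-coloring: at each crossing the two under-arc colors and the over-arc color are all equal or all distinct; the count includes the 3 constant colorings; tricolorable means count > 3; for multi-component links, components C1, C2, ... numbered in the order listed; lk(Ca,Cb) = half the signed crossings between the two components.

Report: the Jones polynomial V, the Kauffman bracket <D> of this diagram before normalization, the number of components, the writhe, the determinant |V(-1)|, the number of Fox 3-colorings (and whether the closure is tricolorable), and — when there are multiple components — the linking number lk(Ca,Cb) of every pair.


V(t) = -t^-4 + t^-3 + t^-1
bracket: -A^-5 - A^3 + A^7, w = -3
1 component, writhe -3, over 9 crossings
det 3, colorings 9 of 3^9 — tricolorable
observation: |V(-1)| = 3: so tricolorable, since 3 divides 3


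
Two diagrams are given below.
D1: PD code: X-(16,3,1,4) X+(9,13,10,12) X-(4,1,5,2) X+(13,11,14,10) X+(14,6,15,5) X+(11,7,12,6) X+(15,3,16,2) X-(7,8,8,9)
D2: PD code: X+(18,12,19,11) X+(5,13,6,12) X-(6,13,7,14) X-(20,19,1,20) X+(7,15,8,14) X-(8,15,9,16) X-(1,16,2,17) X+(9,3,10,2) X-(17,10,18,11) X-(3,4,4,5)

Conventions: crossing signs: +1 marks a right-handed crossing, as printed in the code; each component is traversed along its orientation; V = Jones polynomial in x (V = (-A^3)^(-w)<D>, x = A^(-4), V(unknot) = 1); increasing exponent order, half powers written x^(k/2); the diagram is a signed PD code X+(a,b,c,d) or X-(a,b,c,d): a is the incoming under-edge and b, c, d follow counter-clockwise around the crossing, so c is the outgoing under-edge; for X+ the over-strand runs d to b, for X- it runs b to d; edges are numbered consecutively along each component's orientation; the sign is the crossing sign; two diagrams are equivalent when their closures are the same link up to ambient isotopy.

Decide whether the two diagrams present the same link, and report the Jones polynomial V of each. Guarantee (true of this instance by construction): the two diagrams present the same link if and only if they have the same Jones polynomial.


equivalent: no
D1 (bracket -A^-10 + A^-6 + A^2; 8 crossings at w = +2): V = x + x^3 - x^4
V(D2) = 1  [10 crossings, <D> = A^-6, w = -2]
observation: 2 classes among 2 diagrams; unequal V(x) rules out equality


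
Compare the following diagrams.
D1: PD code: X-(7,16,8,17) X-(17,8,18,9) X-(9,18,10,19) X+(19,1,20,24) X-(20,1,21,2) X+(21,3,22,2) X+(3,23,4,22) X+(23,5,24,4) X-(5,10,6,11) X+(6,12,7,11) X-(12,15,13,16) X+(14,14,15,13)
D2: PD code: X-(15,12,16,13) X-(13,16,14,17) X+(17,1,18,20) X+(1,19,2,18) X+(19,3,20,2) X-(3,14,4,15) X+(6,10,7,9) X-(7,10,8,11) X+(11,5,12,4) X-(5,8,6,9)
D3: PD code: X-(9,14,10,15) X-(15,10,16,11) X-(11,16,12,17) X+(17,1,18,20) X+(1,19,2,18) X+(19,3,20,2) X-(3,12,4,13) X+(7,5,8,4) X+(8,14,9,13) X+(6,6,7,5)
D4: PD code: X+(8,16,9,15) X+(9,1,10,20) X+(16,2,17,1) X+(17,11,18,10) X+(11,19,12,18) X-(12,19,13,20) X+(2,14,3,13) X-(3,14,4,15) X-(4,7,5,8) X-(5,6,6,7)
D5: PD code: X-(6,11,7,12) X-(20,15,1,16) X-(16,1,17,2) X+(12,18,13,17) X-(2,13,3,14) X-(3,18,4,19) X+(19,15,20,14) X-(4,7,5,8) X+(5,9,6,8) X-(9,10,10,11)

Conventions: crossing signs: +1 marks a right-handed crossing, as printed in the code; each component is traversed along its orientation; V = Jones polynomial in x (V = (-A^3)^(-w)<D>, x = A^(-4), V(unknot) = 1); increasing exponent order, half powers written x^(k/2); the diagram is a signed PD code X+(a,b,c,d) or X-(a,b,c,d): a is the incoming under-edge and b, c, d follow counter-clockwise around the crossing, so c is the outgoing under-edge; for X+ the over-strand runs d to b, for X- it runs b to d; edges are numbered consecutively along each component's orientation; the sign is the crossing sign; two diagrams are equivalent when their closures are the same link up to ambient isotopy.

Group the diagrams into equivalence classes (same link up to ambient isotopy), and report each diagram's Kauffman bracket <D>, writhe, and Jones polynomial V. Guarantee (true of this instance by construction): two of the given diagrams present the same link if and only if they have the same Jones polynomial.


equivalence classes: {D1, D2, D3} | {D4} | {D5}
D1 (bracket -A^-12 + A^-8 - A^-4 + 3 - A^4 + A^8 - A^12; 12 crossings at w = 0): V = -x^-3 + x^-2 - x^-1 + 3 - x + x^2 - x^3
V(D2) = -x^-3 + x^-2 - x^-1 + 3 - x + x^2 - x^3  [10 crossings, <D> = -A^-12 + A^-8 - A^-4 + 3 - A^4 + A^8 - A^12, w = 0]
V(D3) = -x^-3 + x^-2 - x^-1 + 3 - x + x^2 - x^3  (w +2, c 10, <D> = -A^-6 + A^-2 - A^2 + 3A^6 - A^10 + A^14 - A^18)
V(D4) = x + x^3 - x^4  [10 crossings, <D> = -A^-10 + A^-6 + A^2, w = +2]
D5 (bracket A^-12; 10 crossings at w = -4): V = 1
key observation: V(x) takes 3 values over 5 diagrams, fixing the grouping


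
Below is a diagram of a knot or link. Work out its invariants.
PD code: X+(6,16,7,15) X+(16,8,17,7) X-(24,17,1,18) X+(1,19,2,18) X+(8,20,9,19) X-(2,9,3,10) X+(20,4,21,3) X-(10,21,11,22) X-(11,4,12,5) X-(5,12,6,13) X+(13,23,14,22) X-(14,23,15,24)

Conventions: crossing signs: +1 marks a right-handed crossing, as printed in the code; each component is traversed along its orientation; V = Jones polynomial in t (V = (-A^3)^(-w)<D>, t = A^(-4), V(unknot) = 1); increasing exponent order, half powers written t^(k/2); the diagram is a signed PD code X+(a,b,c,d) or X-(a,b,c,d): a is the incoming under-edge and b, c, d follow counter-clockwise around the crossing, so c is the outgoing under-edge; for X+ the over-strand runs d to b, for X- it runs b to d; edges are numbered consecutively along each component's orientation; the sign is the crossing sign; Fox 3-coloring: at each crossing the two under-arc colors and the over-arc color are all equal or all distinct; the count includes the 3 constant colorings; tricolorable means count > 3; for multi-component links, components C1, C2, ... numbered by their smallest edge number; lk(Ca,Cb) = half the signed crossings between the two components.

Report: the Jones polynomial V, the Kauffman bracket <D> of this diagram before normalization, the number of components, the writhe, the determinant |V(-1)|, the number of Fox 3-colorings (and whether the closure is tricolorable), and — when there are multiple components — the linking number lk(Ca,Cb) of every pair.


Jones polynomial: V(t) = t^-2 - t^-1 + 1 - t + t^2
<D> = A^-8 - A^-4 + 1 - A^4 + A^8; writhe 0
components 1, writhe 0 (12 crossings)
3-colorings: 3 of 3^12, det 5 — not tricolorable
note: w = 0 shifts under R1 moves; the (-A^3)^(0) factor cancels that in V


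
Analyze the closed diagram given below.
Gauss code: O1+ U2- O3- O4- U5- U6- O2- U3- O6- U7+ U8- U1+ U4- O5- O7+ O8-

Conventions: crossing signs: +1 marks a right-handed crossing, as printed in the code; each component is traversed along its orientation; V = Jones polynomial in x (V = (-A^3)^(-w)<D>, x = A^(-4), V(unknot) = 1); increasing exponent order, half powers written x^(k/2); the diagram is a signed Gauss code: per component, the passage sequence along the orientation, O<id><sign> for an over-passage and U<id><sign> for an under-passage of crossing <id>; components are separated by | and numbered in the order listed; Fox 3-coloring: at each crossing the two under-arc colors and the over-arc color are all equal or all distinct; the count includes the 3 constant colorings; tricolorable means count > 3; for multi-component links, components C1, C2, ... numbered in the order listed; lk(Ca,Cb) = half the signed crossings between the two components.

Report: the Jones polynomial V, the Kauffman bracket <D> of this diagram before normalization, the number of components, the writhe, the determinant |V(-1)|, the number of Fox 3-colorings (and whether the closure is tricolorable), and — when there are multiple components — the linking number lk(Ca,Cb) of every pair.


V(x) = -x^-6 + x^-5 - x^-4 + 2x^-3 - x^-2 + x^-1
bracket: A^-8 - A^-4 + 2 - A^4 + A^8 - A^12, w = -4
1 component, writhe -4, over 8 crossings
det 7, colorings 3 of 3^8 — not tricolorable
observation: w = -4 shifts under R1 moves; the (-A^3)^(4) factor cancels that in V


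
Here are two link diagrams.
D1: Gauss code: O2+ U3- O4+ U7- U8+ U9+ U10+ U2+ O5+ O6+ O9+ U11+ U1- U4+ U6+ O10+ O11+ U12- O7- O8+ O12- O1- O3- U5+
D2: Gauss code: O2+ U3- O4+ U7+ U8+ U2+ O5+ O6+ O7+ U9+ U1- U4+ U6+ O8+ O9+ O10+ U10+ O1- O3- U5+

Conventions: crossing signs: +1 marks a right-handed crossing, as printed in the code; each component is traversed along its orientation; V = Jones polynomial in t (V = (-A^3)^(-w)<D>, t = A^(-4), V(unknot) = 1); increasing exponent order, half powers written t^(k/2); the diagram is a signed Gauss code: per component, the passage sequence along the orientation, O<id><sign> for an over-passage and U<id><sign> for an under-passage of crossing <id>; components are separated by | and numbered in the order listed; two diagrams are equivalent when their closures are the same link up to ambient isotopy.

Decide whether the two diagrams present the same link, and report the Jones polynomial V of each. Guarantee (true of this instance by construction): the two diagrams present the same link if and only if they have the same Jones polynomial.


equivalent: yes
V(D1) = t - t^2 + 2t^3 - t^4 + t^5 - t^6  (w +4, c 12, <D> = -A^-12 + A^-8 - A^-4 + 2 - A^4 + A^8)
D2 (bracket -A^-6 + A^-2 - A^2 + 2A^6 - A^10 + A^14; 10 crossings at w = +6): V = t - t^2 + 2t^3 - t^4 + t^5 - t^6
why: from 12 to 10 crossings by R-moves: one link, two diagrams


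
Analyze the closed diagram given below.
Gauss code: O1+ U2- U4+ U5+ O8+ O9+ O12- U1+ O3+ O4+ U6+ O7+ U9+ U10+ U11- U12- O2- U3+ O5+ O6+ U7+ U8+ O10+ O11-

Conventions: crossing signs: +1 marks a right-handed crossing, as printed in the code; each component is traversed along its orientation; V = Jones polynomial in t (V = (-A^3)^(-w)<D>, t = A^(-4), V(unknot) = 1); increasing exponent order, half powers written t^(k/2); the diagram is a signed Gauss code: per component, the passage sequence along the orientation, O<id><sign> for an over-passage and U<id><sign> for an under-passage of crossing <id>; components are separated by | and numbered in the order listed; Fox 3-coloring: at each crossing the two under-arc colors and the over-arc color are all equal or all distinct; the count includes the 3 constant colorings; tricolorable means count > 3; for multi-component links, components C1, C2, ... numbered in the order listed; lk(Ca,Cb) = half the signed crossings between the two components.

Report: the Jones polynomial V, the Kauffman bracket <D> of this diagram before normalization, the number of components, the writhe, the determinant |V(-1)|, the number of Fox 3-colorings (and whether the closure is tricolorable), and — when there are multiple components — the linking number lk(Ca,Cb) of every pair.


Jones polynomial: V(t) = t^2 + 2t^4 - 2t^5 + t^6 - 2t^7 + t^8
<D> = A^-14 - 2A^-10 + A^-6 - 2A^-2 + 2A^2 + A^10; writhe +6
components 1, writhe +6 (12 crossings)
3-colorings: 27 of 3^12, det 9 — tricolorable
note: det 9 = |V(-1)|; divisible by 3, so tricolorable


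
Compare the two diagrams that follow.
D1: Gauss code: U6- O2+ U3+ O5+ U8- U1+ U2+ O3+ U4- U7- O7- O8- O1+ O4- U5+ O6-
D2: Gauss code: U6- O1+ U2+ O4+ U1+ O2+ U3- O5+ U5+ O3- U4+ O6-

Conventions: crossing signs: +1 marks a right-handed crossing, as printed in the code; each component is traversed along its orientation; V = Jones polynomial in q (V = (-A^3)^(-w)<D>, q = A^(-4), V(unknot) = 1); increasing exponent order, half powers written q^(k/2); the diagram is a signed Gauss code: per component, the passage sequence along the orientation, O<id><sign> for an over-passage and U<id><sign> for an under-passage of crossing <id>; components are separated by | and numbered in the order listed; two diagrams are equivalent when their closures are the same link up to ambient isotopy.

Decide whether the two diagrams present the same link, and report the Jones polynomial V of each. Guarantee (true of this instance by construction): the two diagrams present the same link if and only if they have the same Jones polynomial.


equivalent: yes
V(D1) = q + q^3 - q^4  (w 0, c 8, <D> = -A^-16 + A^-12 + A^-4)
V(D2) = q + q^3 - q^4  [6 crossings, <D> = -A^-10 + A^-6 + A^2, w = +2]
key observation: all 2 diagrams share one V(q), hence one class


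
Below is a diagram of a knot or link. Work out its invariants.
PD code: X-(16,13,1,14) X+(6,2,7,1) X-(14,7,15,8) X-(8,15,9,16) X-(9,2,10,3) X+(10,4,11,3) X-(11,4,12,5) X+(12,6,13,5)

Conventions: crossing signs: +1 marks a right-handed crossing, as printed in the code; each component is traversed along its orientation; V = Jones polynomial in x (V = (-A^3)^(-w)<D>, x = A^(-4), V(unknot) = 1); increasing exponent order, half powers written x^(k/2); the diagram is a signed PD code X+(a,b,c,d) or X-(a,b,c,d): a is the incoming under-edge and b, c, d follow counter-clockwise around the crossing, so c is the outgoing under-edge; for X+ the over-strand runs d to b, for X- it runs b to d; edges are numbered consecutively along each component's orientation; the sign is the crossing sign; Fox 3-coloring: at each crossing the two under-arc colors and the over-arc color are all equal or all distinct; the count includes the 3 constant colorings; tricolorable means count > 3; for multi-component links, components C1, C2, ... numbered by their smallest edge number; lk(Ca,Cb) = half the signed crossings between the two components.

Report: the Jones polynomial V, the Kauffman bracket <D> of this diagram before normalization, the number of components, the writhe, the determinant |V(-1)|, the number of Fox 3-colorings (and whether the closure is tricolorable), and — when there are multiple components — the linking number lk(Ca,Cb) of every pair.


V(x) = -x^-4 + x^-3 + x^-1
bracket: A^-2 + A^6 - A^10, w = -2
1 component, writhe -2, over 8 crossings
det 3, colorings 9 of 3^8 — tricolorable
observation: w = -2 (over 8 crossings) is diagram-only; (-A^3)^(2) removes it from V


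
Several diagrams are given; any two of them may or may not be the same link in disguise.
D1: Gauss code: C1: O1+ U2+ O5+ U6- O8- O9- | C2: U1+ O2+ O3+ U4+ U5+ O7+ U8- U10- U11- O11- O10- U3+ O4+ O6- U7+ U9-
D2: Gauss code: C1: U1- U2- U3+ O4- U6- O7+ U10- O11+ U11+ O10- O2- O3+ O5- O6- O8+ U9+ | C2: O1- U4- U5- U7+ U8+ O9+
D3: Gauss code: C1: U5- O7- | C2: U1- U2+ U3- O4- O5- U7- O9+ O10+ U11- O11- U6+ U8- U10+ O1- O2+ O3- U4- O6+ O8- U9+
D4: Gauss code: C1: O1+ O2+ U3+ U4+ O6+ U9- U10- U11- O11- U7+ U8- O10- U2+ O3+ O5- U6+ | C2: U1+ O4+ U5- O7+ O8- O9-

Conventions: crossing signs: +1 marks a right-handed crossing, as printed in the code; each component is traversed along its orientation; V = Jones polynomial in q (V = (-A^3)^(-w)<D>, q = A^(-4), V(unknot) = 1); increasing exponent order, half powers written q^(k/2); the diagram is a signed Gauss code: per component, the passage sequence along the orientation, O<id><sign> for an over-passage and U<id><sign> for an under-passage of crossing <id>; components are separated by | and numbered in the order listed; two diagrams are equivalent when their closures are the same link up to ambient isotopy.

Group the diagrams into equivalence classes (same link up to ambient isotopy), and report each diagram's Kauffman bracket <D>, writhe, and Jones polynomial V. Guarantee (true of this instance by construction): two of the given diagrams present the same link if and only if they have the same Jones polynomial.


classes: {D1, D4} | {D2} | {D3}
V(D1) = -2q^(1/2) + q^(3/2) - 2q^(5/2) + q^(7/2) - q^(9/2) + q^(11/2)  [11 crossings, <D> = -A^-19 + A^-15 - A^-11 + 2A^-7 - A^-3 + 2A, w = +1]
V(D2) = -q^(-1/2) - q^(1/2)  [11 crossings, <D> = A^-5 + A^-1, w = -1]
D3 (bracket A^-7 + A; 11 crossings at w = -3): V = -q^(-5/2) - q^(-1/2)
D4 (bracket -A^-19 + A^-15 - A^-11 + 2A^-7 - A^-3 + 2A; 11 crossings at w = +1): V = -2q^(1/2) + q^(3/2) - 2q^(5/2) + q^(7/2) - q^(9/2) + q^(11/2)
insight: 3 classes among 4 diagrams; unequal V(q) rules out equality


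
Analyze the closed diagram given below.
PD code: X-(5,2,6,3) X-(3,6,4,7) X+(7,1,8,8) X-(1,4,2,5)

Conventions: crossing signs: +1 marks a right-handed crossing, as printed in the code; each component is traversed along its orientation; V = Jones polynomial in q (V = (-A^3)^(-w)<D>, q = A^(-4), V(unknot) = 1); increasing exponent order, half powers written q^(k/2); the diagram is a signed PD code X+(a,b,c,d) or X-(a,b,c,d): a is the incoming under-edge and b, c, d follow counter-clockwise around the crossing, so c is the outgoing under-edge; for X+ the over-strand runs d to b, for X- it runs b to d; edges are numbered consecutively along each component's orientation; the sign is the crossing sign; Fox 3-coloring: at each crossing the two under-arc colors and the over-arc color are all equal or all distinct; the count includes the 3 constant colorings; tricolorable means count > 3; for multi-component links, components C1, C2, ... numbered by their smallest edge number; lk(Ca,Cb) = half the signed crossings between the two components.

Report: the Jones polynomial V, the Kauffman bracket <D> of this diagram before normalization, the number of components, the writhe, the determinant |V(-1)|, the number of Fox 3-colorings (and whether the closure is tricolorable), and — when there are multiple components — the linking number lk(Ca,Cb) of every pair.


V(q) = -q^-4 + q^-3 + q^-1
bracket: A^-2 + A^6 - A^10, w = -2
1 component, writhe -2, over 4 crossings
det 3, colorings 9 of 3^4 — tricolorable
observation: |V(-1)| = 3: so tricolorable, since 3 divides 3


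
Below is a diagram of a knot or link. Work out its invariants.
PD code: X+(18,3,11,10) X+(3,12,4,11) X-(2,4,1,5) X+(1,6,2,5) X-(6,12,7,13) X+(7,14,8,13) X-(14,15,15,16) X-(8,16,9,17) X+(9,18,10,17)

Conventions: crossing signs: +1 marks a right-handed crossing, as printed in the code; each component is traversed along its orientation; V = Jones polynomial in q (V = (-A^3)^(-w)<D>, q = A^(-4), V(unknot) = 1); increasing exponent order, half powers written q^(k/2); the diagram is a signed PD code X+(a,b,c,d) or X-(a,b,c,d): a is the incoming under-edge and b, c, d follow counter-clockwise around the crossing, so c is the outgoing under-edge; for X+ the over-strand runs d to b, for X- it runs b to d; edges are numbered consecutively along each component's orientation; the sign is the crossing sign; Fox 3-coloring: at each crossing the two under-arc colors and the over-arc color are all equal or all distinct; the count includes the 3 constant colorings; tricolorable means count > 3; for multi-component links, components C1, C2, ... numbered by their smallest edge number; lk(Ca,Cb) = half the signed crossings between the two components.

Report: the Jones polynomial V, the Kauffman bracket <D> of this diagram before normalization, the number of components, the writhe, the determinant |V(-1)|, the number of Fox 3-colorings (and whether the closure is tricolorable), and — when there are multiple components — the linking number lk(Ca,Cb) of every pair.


V = 1 + q + q^2 + q^3
<D> = -A^-9 - A^-5 - A^-1 - A^3 (w = +1)
3 components over 9 crossings, w = +1
lk(C1,C2): 0
lk(C1,C3) = 0
linking number lk(C2,C3) = +1
9 Fox colorings among 3^9, |V(-1)| = 0: tricolorable
why: the 3 component pairs carry total linking +1


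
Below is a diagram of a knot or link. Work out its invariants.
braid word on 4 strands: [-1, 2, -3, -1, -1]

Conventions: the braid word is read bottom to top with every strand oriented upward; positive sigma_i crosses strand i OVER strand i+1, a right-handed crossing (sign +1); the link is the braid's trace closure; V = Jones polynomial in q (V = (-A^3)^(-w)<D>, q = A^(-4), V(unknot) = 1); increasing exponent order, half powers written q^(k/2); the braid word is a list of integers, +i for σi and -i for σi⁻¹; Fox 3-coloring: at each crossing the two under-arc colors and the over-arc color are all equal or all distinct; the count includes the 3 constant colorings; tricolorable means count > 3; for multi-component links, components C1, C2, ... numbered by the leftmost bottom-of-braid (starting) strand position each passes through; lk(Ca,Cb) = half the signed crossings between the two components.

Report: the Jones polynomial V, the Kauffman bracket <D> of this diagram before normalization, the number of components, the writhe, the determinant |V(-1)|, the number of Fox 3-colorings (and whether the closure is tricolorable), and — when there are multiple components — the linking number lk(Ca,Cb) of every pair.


Jones polynomial: V(q) = -q^-4 + q^-3 + q^-1
<D> = -A^-5 - A^3 + A^7; writhe -3
components 1, writhe -3 (5 crossings)
3-colorings: 9 of 3^5, det 3 — tricolorable
note: w = -3 (over 5 crossings) is diagram-only; (-A^3)^(3) removes it from V


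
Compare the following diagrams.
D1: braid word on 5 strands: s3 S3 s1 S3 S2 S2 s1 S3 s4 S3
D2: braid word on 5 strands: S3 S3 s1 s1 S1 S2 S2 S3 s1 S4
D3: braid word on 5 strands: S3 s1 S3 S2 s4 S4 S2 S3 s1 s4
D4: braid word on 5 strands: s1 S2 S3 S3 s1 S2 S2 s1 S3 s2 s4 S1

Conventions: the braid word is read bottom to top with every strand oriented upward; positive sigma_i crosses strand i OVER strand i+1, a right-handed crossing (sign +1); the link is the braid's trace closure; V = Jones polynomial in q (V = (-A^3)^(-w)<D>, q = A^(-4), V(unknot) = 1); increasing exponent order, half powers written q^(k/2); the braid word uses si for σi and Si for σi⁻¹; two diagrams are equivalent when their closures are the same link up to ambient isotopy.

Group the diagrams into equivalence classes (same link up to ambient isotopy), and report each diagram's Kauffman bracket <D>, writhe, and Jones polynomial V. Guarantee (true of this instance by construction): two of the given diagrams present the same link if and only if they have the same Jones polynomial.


classes: {D1, D2, D3, D4}
V(D1) = -q^-6 + q^-5 - 2q^-4 + 3q^-3 - q^-2 + 3q^-1 + q  [10 crossings, <D> = A^-10 + 3A^-2 - A^2 + 3A^6 - 2A^10 + A^14 - A^18, w = -2]
D2 (bracket A^-16 + 3A^-8 - A^-4 + 3 - 2A^4 + A^8 - A^12; 10 crossings at w = -4): V = -q^-6 + q^-5 - 2q^-4 + 3q^-3 - q^-2 + 3q^-1 + q
D3 (bracket A^-10 + 3A^-2 - A^2 + 3A^6 - 2A^10 + A^14 - A^18; 10 crossings at w = -2): V = -q^-6 + q^-5 - 2q^-4 + 3q^-3 - q^-2 + 3q^-1 + q
V(D4) = -q^-6 + q^-5 - 2q^-4 + 3q^-3 - q^-2 + 3q^-1 + q  [12 crossings, <D> = A^-10 + 3A^-2 - A^2 + 3A^6 - 2A^10 + A^14 - A^18, w = -2]
note: all 4 diagrams share one V(q), hence one class


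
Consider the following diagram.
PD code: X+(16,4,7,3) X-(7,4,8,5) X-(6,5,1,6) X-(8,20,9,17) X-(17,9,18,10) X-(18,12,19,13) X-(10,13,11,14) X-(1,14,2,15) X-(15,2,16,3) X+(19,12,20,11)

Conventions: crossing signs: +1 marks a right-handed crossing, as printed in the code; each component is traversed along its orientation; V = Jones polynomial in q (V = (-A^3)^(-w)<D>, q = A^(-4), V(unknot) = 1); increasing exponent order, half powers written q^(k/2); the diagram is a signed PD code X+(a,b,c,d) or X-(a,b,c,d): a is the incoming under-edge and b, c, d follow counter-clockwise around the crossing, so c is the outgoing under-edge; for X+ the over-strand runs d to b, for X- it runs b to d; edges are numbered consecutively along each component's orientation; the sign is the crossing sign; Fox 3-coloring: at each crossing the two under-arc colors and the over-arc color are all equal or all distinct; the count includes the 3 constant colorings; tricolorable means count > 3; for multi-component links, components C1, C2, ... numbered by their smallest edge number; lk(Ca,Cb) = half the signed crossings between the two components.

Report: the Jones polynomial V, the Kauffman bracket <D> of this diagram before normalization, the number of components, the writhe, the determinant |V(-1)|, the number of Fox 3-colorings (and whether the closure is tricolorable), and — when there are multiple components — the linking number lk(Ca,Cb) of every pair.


V(q) = q^-5 + 2q^-3 + q^-1
bracket: A^-14 + 2A^-6 + A^2, w = -6
3 components, writhe -6, over 10 crossings
lk(C1,C2) = -1
linking number lk(C1,C3) = 0
lk(C2,C3): -1
det 4, colorings 3 of 3^10 — not tricolorable
observation: the 3 component pairs carry total linking -2


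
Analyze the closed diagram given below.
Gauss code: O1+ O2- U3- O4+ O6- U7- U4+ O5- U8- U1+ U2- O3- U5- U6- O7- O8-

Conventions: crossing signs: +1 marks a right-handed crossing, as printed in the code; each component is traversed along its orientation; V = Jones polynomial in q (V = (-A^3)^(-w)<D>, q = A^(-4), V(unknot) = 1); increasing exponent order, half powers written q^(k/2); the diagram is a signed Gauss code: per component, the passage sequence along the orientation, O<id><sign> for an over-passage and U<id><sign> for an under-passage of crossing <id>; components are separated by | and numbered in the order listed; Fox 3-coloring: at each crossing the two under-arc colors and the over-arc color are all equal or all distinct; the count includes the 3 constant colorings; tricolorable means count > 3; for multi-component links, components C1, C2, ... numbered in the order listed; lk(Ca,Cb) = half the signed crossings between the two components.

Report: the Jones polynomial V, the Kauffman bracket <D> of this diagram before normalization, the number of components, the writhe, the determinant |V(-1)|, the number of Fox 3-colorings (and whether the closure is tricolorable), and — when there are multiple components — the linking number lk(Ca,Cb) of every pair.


Jones polynomial: V(q) = -q^-6 + q^-5 - q^-4 + 2q^-3 - q^-2 + q^-1
<D> = A^-8 - A^-4 + 2 - A^4 + A^8 - A^12; writhe -4
components 1, writhe -4 (8 crossings)
3-colorings: 3 of 3^8, det 7 — not tricolorable
note: the span of V is 5, forcing >= 5 crossings in any diagram
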